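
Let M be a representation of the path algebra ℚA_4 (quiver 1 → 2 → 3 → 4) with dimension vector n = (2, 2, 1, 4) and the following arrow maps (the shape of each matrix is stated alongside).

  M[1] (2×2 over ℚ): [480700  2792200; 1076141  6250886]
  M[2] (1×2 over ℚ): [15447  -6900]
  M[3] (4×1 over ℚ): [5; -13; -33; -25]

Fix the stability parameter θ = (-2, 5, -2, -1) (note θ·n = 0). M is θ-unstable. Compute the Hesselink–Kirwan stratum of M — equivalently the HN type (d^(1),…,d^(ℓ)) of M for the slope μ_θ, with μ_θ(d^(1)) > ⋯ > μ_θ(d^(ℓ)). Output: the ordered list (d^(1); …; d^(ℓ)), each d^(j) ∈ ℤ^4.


Via rank(M_{q-1}∘⋯∘M_p): M ≅ I[1,1], I[1,2], I[2,4], I[4,4]^3.
μ_θ-semistable layers: μ^(1)=5; μ^(2)=2/3; μ^(3)=-1; μ^(4)=-2

((0, 1, 0, 0); (0, 1, 1, 1); (0, 0, 0, 3); (2, 0, 0, 0))


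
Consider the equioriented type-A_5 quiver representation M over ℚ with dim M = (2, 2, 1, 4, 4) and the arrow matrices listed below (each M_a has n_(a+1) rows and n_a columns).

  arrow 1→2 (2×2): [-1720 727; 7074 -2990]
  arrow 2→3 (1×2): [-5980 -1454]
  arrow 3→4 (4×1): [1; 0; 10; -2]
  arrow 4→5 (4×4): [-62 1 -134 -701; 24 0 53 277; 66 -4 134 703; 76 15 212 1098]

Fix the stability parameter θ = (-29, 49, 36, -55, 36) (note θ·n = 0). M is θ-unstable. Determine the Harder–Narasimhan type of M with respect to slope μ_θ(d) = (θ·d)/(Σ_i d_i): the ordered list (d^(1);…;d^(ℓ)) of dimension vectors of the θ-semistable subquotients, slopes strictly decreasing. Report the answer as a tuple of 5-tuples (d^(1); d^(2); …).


Via rank(M_{q-1}∘⋯∘M_p): M ≅ I[1,2], I[1,4], I[4,5]^3, I[5,5].
μ_θ-semistable layers: μ^(1)=49; μ^(2)=36; μ^(3)=10; μ^(4)=-29; μ^(5)=-55

((0, 1, 0, 0, 0); (0, 0, 0, 0, 4); (0, 1, 1, 1, 0); (2, 0, 0, 0, 0); (0, 0, 0, 3, 0))


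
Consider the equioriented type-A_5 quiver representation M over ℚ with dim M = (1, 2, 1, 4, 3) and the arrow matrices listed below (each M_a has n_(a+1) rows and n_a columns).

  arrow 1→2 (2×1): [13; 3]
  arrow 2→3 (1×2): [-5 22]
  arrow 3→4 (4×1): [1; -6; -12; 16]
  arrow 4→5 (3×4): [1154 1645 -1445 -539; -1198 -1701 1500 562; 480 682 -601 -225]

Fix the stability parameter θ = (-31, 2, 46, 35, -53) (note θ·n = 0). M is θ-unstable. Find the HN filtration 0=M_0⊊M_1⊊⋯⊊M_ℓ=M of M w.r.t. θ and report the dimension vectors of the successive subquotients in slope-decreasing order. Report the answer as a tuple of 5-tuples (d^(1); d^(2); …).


Interval decomposition of M: I[1,4], I[2,2], I[4,5]^3.
HN type (ℓ=4): μ^(1)=81/2; μ^(2)=2; μ^(3)=-9; μ^(4)=-31

((0, 0, 1, 1, 0); (0, 2, 0, 0, 0); (0, 0, 0, 3, 3); (1, 0, 0, 0, 0))


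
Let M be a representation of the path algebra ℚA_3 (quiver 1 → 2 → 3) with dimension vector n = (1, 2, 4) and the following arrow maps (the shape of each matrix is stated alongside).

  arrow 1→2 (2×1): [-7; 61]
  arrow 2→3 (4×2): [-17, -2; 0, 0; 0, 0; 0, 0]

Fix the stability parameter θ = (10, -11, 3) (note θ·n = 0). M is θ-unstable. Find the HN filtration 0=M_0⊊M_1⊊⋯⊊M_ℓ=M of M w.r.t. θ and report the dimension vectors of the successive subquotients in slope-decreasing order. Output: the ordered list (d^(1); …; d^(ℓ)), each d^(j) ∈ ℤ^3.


Via rank(M_{q-1}∘⋯∘M_p): M ≅ I[1,3], I[2,2], I[3,3]^3.
μ_θ-semistable layers: μ^(1)=3; μ^(2)=-1/2; μ^(3)=-11

((0, 0, 4); (1, 1, 0); (0, 1, 0))


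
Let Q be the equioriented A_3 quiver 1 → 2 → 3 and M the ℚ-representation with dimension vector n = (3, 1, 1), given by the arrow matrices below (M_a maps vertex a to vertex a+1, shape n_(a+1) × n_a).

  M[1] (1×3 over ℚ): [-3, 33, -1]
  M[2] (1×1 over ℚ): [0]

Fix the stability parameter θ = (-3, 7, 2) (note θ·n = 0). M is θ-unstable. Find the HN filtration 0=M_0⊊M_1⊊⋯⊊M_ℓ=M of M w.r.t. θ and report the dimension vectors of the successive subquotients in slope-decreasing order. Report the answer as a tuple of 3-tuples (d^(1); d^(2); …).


Barcode: M ≅ I[1,1]^2, I[1,2], I[3,3]. HN layers by μ_θ (3 steps, strictly decreasing):
  μ^(1)=7; μ^(2)=2; μ^(3)=-3

((0, 1, 0); (0, 0, 1); (3, 0, 0))


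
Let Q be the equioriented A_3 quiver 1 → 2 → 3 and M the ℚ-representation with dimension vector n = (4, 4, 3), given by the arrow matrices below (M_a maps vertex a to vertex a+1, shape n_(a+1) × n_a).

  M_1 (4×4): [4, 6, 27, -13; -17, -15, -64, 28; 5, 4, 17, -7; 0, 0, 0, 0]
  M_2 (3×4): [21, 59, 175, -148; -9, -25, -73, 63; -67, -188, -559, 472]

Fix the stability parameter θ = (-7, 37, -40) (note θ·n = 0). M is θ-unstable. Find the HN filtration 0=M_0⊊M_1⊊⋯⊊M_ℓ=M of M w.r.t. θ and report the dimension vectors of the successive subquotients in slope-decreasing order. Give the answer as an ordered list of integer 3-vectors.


Barcode: M ≅ I[1,1], I[1,3]^3, I[2,2]. HN layers by μ_θ (3 steps, strictly decreasing):
  μ^(1)=37; μ^(2)=-3/2; μ^(3)=-7

((0, 1, 0); (0, 3, 3); (4, 0, 0))


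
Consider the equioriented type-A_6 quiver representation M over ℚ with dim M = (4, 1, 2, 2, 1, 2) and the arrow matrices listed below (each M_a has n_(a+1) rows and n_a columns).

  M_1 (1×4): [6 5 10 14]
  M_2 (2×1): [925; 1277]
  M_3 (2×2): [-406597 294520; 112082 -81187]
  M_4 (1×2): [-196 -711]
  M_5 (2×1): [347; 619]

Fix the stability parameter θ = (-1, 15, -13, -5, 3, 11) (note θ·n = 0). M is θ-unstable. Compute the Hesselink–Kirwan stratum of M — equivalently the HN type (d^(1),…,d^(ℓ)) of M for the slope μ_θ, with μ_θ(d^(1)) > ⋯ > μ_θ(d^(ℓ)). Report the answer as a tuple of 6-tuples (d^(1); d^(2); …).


Interval decomposition of M: I[1,1]^3, I[1,6], I[3,4], I[6,6].
HN type (ℓ=5): μ^(1)=11; μ^(2)=3; μ^(3)=-1; μ^(4)=-5; μ^(5)=-13

((0, 0, 0, 0, 0, 2); (0, 0, 0, 0, 1, 0); (4, 1, 1, 1, 0, 0); (0, 0, 0, 1, 0, 0); (0, 0, 1, 0, 0, 0))


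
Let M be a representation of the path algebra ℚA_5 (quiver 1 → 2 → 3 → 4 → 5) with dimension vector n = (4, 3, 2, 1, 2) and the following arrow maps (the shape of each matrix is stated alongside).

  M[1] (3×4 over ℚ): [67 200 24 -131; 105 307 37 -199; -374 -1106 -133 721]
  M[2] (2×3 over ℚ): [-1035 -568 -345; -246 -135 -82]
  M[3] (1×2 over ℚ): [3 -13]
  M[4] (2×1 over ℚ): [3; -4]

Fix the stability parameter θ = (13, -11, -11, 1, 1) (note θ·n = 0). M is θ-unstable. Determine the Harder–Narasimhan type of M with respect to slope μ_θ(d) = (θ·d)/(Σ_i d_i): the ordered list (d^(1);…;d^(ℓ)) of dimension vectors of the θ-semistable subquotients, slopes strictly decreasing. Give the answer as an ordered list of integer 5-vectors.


Barcode: M ≅ I[1,1], I[1,2], I[1,3], I[1,5], I[5,5]. HN layers by μ_θ (3 steps, strictly decreasing):
  μ^(1)=13; μ^(2)=1; μ^(3)=-3

((1, 0, 0, 0, 0); (1, 1, 0, 1, 2); (2, 2, 2, 0, 0))


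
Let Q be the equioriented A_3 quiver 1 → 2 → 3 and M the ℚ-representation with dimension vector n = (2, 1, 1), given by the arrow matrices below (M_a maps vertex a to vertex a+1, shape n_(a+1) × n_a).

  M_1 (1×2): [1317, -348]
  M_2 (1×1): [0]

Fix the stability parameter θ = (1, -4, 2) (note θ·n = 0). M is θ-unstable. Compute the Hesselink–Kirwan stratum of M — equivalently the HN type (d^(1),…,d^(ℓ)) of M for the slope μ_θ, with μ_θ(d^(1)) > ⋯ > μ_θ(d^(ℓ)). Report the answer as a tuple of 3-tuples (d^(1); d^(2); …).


Barcode: M ≅ I[1,1], I[1,2], I[3,3]. HN layers by μ_θ (3 steps, strictly decreasing):
  μ^(1)=2; μ^(2)=1; μ^(3)=-3/2

((0, 0, 1); (1, 0, 0); (1, 1, 0))


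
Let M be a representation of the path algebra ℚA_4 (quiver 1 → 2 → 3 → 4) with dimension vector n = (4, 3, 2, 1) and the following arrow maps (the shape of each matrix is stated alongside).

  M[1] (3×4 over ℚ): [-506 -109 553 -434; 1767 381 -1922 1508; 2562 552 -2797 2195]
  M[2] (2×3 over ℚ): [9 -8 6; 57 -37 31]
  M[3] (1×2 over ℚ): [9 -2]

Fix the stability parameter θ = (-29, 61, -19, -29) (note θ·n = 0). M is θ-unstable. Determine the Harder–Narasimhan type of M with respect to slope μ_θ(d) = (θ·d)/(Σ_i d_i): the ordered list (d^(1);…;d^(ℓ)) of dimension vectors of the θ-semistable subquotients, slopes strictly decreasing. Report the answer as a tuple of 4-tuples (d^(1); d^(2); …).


Barcode: M ≅ I[1,1], I[1,2], I[1,3], I[1,4]. HN layers by μ_θ (4 steps, strictly decreasing):
  μ^(1)=61; μ^(2)=21; μ^(3)=13/3; μ^(4)=-29

((0, 1, 0, 0); (0, 1, 1, 0); (0, 1, 1, 1); (4, 0, 0, 0))


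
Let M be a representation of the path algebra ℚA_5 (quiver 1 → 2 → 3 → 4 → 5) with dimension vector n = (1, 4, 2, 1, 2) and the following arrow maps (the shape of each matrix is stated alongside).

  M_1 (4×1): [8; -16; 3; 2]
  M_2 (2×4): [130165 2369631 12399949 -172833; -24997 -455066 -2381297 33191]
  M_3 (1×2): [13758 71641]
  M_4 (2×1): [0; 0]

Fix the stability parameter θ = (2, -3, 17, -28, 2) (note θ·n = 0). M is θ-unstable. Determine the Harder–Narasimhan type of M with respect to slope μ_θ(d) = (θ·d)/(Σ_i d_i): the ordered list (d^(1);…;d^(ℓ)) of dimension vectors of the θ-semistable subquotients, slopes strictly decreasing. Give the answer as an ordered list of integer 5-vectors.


Barcode: M ≅ I[1,4], I[2,2]^2, I[2,3], I[5,5]^2. HN layers by μ_θ (3 steps, strictly decreasing):
  μ^(1)=17; μ^(2)=2; μ^(3)=-3

((0, 0, 1, 0, 0); (0, 0, 0, 0, 2); (1, 4, 1, 1, 0))


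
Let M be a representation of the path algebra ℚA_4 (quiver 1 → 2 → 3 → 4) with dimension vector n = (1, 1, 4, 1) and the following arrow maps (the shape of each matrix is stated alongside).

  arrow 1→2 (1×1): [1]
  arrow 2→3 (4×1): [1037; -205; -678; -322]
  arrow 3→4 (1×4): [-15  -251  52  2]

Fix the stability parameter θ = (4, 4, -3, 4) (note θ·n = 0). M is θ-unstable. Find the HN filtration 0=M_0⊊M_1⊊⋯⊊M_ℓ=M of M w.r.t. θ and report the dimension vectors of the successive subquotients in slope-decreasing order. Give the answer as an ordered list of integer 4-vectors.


Interval decomposition of M: I[1,3], I[3,3]^2, I[3,4].
HN type (ℓ=3): μ^(1)=4; μ^(2)=5/3; μ^(3)=-3

((0, 0, 0, 1); (1, 1, 1, 0); (0, 0, 3, 0))


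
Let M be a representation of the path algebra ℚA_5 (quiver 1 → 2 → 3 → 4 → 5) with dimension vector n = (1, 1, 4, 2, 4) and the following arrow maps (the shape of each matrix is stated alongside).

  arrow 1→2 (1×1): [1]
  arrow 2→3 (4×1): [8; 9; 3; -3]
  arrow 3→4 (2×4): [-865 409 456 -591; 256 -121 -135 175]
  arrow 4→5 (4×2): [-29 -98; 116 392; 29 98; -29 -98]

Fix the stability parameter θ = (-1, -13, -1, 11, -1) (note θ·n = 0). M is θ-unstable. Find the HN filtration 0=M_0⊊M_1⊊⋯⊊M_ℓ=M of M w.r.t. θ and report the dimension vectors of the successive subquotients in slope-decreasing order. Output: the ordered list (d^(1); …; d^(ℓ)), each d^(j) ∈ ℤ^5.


Barcode: M ≅ I[1,4], I[3,3]^2, I[3,5], I[5,5]^3. HN layers by μ_θ (4 steps, strictly decreasing):
  μ^(1)=11; μ^(2)=5; μ^(3)=-1; μ^(4)=-7

((0, 0, 0, 1, 0); (0, 0, 0, 1, 1); (0, 0, 4, 0, 3); (1, 1, 0, 0, 0))


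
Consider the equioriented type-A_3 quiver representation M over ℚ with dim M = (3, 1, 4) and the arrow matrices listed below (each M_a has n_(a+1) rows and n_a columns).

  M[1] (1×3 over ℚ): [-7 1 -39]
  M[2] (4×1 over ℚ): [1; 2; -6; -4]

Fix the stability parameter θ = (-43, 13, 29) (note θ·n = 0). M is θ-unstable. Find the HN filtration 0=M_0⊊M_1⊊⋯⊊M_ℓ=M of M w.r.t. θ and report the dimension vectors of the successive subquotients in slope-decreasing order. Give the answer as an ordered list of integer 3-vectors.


Barcode: M ≅ I[1,1]^2, I[1,3], I[3,3]^3. HN layers by μ_θ (3 steps, strictly decreasing):
  μ^(1)=29; μ^(2)=13; μ^(3)=-43

((0, 0, 4); (0, 1, 0); (3, 0, 0))


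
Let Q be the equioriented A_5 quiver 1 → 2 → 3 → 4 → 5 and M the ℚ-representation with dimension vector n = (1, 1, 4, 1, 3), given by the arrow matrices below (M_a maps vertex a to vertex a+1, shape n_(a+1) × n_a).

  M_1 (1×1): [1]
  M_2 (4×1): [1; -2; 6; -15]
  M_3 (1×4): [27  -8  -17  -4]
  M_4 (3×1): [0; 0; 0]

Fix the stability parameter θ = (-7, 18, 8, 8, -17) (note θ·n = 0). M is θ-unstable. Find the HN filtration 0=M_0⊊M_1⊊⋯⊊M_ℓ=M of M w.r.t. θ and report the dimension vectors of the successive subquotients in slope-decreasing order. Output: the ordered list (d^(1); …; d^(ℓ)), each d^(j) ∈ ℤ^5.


Interval decomposition of M: I[1,4], I[3,3]^3, I[5,5]^3.
HN type (ℓ=4): μ^(1)=34/3; μ^(2)=8; μ^(3)=-7; μ^(4)=-17

((0, 1, 1, 1, 0); (0, 0, 3, 0, 0); (1, 0, 0, 0, 0); (0, 0, 0, 0, 3))


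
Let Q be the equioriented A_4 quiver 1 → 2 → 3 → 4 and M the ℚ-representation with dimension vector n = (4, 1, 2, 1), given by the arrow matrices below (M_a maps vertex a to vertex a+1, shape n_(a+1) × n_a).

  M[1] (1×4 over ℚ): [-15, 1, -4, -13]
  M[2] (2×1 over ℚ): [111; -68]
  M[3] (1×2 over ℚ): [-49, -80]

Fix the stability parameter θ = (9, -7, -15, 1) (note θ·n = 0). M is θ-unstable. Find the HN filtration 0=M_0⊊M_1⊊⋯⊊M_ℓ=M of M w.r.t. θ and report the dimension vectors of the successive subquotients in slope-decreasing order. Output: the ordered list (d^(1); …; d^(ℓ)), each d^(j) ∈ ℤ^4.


Via rank(M_{q-1}∘⋯∘M_p): M ≅ I[1,1]^3, I[1,4], I[3,3].
μ_θ-semistable layers: μ^(1)=9; μ^(2)=1; μ^(3)=-13/3; μ^(4)=-15

((3, 0, 0, 0); (0, 0, 0, 1); (1, 1, 1, 0); (0, 0, 1, 0))


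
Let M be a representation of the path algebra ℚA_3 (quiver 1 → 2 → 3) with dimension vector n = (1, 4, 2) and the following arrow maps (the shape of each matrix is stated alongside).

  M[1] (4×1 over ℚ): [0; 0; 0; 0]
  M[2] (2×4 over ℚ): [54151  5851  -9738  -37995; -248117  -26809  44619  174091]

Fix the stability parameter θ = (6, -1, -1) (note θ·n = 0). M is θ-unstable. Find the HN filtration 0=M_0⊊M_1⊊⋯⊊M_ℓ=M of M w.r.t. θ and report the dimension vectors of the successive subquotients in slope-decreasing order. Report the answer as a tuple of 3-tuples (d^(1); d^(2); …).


Interval decomposition of M: I[1,1], I[2,2]^2, I[2,3]^2.
HN type (ℓ=2): μ^(1)=6; μ^(2)=-1

((1, 0, 0); (0, 4, 2))


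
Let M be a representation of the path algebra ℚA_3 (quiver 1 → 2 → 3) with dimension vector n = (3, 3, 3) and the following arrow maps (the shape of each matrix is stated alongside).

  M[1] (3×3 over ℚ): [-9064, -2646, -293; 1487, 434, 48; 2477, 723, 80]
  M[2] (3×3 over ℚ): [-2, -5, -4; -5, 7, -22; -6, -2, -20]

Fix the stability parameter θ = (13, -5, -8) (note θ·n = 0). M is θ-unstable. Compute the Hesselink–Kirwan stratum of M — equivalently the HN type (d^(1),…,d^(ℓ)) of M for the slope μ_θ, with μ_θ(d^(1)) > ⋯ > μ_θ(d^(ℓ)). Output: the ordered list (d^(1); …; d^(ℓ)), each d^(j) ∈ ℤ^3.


Via rank(M_{q-1}∘⋯∘M_p): M ≅ I[1,2], I[1,3]^2, I[3,3].
μ_θ-semistable layers: μ^(1)=4; μ^(2)=0; μ^(3)=-8

((1, 1, 0); (2, 2, 2); (0, 0, 1))


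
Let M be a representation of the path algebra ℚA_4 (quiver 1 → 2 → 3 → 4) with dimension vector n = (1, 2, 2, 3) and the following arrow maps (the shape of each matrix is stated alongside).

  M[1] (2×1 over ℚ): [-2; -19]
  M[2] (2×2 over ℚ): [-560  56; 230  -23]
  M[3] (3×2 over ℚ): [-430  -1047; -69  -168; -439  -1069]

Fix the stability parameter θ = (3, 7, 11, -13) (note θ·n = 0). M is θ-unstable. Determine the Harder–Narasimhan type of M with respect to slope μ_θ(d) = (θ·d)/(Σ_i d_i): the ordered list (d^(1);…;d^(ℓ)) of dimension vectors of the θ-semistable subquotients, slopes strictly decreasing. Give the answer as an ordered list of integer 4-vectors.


Via rank(M_{q-1}∘⋯∘M_p): M ≅ I[1,4], I[2,2], I[3,4], I[4,4].
μ_θ-semistable layers: μ^(1)=7; μ^(2)=2; μ^(3)=-1; μ^(4)=-13

((0, 1, 0, 0); (1, 1, 1, 1); (0, 0, 1, 1); (0, 0, 0, 1))


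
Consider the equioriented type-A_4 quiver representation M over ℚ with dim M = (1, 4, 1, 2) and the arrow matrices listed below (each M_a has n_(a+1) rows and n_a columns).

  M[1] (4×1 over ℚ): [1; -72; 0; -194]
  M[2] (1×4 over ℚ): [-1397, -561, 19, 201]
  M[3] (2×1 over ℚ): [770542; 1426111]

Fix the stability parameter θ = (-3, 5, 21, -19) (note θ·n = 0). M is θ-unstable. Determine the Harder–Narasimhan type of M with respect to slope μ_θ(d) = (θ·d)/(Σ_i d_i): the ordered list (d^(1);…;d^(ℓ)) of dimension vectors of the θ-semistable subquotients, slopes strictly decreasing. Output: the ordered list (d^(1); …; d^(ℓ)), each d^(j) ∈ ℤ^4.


Via rank(M_{q-1}∘⋯∘M_p): M ≅ I[1,4], I[2,2]^3, I[4,4].
μ_θ-semistable layers: μ^(1)=5; μ^(2)=7/3; μ^(3)=-3; μ^(4)=-19

((0, 3, 0, 0); (0, 1, 1, 1); (1, 0, 0, 0); (0, 0, 0, 1))


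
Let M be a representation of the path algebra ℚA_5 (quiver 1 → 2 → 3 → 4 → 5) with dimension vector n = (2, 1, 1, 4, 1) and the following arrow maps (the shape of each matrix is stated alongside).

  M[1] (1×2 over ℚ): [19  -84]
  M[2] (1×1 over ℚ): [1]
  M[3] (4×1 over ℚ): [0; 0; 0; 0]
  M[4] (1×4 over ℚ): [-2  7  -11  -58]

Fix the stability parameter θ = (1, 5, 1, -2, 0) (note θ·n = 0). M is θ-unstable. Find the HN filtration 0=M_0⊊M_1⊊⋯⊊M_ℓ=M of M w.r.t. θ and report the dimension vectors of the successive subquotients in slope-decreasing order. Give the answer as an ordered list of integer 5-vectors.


Barcode: M ≅ I[1,1], I[1,3], I[4,4]^3, I[4,5]. HN layers by μ_θ (4 steps, strictly decreasing):
  μ^(1)=3; μ^(2)=1; μ^(3)=0; μ^(4)=-2

((0, 1, 1, 0, 0); (2, 0, 0, 0, 0); (0, 0, 0, 0, 1); (0, 0, 0, 4, 0))


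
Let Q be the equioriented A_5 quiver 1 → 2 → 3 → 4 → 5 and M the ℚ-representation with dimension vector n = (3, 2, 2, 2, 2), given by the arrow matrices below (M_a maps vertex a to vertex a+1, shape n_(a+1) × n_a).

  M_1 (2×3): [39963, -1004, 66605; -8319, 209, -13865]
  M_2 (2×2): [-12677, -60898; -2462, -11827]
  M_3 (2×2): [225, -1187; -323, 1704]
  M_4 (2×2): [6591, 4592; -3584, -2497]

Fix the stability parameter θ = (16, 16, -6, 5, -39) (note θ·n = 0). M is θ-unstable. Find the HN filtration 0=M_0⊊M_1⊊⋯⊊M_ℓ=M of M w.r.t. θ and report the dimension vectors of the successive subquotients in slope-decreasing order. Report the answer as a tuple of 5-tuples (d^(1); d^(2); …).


Barcode: M ≅ I[1,1], I[1,5]^2. HN layers by μ_θ (2 steps, strictly decreasing):
  μ^(1)=16; μ^(2)=-8/5

((1, 0, 0, 0, 0); (2, 2, 2, 2, 2))


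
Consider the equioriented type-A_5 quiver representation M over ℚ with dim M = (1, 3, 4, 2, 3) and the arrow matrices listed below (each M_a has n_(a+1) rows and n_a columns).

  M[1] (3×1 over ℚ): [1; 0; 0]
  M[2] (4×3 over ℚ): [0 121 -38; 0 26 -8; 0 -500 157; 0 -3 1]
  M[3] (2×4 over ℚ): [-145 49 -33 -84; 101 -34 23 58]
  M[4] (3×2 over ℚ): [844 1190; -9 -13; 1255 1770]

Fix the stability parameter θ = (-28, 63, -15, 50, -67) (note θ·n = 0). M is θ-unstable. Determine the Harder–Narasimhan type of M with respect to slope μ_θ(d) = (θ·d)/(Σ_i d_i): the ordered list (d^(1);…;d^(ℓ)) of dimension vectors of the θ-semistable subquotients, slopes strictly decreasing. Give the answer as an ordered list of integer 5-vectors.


Barcode: M ≅ I[1,2], I[2,5]^2, I[3,3]^2, I[5,5]. HN layers by μ_θ (5 steps, strictly decreasing):
  μ^(1)=63; μ^(2)=31/4; μ^(3)=-15; μ^(4)=-28; μ^(5)=-67

((0, 1, 0, 0, 0); (0, 2, 2, 2, 2); (0, 0, 2, 0, 0); (1, 0, 0, 0, 0); (0, 0, 0, 0, 1))


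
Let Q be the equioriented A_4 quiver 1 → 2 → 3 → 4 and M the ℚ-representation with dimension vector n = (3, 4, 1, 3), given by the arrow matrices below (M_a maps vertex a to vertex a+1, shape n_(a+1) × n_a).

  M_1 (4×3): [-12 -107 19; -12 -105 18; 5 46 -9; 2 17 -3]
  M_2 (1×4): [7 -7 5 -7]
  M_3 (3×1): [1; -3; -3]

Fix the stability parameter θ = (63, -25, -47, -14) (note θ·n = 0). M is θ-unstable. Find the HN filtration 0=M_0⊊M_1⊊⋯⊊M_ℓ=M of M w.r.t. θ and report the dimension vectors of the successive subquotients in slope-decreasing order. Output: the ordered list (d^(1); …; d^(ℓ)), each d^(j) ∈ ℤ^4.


Interval decomposition of M: I[1,2]^2, I[1,4], I[2,2], I[4,4]^2.
HN type (ℓ=4): μ^(1)=19; μ^(2)=-23/4; μ^(3)=-14; μ^(4)=-25

((2, 2, 0, 0); (1, 1, 1, 1); (0, 0, 0, 2); (0, 1, 0, 0))


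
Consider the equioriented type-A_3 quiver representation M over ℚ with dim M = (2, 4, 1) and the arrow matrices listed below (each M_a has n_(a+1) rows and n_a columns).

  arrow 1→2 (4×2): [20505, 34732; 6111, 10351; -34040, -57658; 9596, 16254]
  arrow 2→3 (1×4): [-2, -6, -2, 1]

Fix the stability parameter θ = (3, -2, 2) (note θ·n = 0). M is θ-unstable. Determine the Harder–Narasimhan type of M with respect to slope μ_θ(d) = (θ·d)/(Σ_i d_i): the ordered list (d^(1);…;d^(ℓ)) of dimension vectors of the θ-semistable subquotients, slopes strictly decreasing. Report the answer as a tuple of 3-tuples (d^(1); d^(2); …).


Via rank(M_{q-1}∘⋯∘M_p): M ≅ I[1,2]^2, I[2,2], I[2,3].
μ_θ-semistable layers: μ^(1)=2; μ^(2)=1/2; μ^(3)=-2

((0, 0, 1); (2, 2, 0); (0, 2, 0))


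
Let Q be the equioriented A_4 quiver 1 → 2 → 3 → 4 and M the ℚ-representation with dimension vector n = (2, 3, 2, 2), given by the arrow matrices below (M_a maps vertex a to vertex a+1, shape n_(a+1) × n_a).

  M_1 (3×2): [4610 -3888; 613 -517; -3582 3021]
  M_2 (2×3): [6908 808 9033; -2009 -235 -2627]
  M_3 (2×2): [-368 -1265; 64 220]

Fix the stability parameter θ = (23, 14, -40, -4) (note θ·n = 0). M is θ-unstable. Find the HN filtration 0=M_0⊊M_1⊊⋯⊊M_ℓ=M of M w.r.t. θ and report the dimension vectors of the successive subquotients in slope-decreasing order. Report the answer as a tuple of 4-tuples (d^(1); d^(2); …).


Interval decomposition of M: I[1,3], I[1,4], I[2,2], I[4,4].
HN type (ℓ=4): μ^(1)=14; μ^(2)=-1; μ^(3)=-7/4; μ^(4)=-4

((0, 1, 0, 0); (1, 1, 1, 0); (1, 1, 1, 1); (0, 0, 0, 1))


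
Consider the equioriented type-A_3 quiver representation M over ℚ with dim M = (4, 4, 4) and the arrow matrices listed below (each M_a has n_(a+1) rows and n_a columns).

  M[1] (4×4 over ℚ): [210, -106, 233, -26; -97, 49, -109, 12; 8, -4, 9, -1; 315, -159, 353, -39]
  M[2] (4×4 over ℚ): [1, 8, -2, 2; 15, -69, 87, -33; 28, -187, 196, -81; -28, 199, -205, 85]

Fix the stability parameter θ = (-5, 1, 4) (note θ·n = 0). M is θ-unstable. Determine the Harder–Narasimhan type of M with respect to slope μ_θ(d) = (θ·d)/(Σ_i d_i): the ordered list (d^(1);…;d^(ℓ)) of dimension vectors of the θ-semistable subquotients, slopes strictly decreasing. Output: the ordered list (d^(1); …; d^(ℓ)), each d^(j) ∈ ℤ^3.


Via rank(M_{q-1}∘⋯∘M_p): M ≅ I[1,1], I[1,2], I[1,3]^2, I[2,3], I[3,3].
μ_θ-semistable layers: μ^(1)=4; μ^(2)=1; μ^(3)=-5

((0, 0, 4); (0, 4, 0); (4, 0, 0))


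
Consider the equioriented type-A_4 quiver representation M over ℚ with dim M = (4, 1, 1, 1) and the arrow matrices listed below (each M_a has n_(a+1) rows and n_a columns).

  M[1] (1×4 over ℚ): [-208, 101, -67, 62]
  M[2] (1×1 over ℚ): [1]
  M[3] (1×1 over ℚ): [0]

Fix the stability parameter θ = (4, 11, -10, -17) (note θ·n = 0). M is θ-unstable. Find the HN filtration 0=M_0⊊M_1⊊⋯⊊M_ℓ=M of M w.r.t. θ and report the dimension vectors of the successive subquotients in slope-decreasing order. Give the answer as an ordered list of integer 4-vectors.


Via rank(M_{q-1}∘⋯∘M_p): M ≅ I[1,1]^3, I[1,3], I[4,4].
μ_θ-semistable layers: μ^(1)=4; μ^(2)=5/3; μ^(3)=-17

((3, 0, 0, 0); (1, 1, 1, 0); (0, 0, 0, 1))


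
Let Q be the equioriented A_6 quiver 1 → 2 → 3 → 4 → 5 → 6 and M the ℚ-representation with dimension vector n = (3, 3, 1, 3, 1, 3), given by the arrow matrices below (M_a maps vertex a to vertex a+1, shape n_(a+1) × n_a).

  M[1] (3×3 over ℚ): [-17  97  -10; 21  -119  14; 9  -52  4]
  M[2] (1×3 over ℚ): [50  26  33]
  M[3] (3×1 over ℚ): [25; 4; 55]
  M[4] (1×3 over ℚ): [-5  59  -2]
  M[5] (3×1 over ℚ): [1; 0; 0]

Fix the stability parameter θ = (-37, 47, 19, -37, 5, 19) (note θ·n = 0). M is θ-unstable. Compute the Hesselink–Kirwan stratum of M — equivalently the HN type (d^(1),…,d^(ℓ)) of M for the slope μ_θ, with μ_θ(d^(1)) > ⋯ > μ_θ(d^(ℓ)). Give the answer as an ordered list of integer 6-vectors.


Via rank(M_{q-1}∘⋯∘M_p): M ≅ I[1,1], I[1,2], I[1,6], I[2,2], I[4,4]^2, I[6,6]^2.
μ_θ-semistable layers: μ^(1)=47; μ^(2)=19; μ^(3)=17/2; μ^(4)=-37

((0, 2, 0, 0, 0, 0); (0, 0, 0, 0, 0, 3); (0, 1, 1, 1, 1, 0); (3, 0, 0, 2, 0, 0))


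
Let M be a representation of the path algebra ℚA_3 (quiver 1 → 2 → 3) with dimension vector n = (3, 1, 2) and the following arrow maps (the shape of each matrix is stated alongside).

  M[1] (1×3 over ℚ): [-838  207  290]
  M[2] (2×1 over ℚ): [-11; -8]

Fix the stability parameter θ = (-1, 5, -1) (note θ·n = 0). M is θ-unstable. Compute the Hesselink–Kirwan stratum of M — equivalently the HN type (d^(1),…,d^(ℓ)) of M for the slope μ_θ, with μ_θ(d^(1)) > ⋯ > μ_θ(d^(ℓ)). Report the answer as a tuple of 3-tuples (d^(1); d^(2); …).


Barcode: M ≅ I[1,1]^2, I[1,3], I[3,3]. HN layers by μ_θ (2 steps, strictly decreasing):
  μ^(1)=2; μ^(2)=-1

((0, 1, 1); (3, 0, 1))


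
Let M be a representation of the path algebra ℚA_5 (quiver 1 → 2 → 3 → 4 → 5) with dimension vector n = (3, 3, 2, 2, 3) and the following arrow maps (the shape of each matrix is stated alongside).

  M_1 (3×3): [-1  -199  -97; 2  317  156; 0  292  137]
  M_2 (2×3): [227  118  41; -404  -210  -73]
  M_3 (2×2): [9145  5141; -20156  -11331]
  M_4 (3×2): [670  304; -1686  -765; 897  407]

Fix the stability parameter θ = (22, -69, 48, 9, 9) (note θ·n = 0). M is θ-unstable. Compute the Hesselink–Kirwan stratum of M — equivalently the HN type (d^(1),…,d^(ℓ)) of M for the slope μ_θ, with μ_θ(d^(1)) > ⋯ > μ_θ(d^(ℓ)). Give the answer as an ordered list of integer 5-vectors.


Via rank(M_{q-1}∘⋯∘M_p): M ≅ I[1,2], I[1,5]^2, I[5,5].
μ_θ-semistable layers: μ^(1)=22; μ^(2)=9; μ^(3)=-47/2

((0, 0, 2, 2, 2); (0, 0, 0, 0, 1); (3, 3, 0, 0, 0))


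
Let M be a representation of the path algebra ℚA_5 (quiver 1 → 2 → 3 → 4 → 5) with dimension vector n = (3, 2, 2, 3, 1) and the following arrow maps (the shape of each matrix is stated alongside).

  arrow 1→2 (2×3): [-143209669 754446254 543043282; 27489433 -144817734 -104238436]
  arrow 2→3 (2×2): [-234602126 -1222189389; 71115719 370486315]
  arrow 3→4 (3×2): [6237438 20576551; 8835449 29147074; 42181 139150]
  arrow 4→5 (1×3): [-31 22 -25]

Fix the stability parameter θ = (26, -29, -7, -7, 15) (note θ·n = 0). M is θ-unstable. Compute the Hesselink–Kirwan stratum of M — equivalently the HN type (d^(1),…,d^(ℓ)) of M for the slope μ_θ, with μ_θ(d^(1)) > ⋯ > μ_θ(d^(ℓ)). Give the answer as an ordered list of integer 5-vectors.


Barcode: M ≅ I[1,1], I[1,4], I[1,5], I[4,4]. HN layers by μ_θ (4 steps, strictly decreasing):
  μ^(1)=26; μ^(2)=15; μ^(3)=-17/4; μ^(4)=-7

((1, 0, 0, 0, 0); (0, 0, 0, 0, 1); (2, 2, 2, 2, 0); (0, 0, 0, 1, 0))


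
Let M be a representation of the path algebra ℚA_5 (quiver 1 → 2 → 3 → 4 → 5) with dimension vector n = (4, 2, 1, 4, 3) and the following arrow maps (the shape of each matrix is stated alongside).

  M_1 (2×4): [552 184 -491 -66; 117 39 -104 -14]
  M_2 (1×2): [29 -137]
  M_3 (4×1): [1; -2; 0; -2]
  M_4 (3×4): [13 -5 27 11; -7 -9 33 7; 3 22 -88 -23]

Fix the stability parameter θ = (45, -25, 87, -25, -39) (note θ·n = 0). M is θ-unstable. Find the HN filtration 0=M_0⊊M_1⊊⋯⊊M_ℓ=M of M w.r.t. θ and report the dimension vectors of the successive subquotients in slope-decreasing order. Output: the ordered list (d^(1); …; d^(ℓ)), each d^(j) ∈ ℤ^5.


Interval decomposition of M: I[1,1]^2, I[1,2], I[1,5], I[4,4], I[4,5]^2.
HN type (ℓ=5): μ^(1)=45; μ^(2)=10; μ^(3)=43/5; μ^(4)=-25; μ^(5)=-32

((2, 0, 0, 0, 0); (1, 1, 0, 0, 0); (1, 1, 1, 1, 1); (0, 0, 0, 1, 0); (0, 0, 0, 2, 2))


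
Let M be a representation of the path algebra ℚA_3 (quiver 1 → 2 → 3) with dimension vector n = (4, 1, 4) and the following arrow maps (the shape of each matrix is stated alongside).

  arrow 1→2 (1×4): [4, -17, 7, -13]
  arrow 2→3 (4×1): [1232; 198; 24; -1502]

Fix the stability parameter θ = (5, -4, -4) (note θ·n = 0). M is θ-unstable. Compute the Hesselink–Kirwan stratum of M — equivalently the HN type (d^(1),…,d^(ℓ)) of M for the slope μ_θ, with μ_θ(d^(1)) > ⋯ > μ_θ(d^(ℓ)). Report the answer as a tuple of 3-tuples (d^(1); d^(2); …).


Interval decomposition of M: I[1,1]^3, I[1,3], I[3,3]^3.
HN type (ℓ=3): μ^(1)=5; μ^(2)=-1; μ^(3)=-4

((3, 0, 0); (1, 1, 1); (0, 0, 3))


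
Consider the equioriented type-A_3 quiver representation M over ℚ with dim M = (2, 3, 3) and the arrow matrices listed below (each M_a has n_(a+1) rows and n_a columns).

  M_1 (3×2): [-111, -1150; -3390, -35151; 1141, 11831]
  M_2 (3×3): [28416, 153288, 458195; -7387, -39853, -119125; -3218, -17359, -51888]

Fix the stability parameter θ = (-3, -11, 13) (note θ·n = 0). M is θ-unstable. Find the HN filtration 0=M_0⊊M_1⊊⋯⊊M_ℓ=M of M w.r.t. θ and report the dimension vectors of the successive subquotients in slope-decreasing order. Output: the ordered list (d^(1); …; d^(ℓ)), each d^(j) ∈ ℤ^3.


Barcode: M ≅ I[1,3]^2, I[2,3]. HN layers by μ_θ (3 steps, strictly decreasing):
  μ^(1)=13; μ^(2)=-7; μ^(3)=-11

((0, 0, 3); (2, 2, 0); (0, 1, 0))


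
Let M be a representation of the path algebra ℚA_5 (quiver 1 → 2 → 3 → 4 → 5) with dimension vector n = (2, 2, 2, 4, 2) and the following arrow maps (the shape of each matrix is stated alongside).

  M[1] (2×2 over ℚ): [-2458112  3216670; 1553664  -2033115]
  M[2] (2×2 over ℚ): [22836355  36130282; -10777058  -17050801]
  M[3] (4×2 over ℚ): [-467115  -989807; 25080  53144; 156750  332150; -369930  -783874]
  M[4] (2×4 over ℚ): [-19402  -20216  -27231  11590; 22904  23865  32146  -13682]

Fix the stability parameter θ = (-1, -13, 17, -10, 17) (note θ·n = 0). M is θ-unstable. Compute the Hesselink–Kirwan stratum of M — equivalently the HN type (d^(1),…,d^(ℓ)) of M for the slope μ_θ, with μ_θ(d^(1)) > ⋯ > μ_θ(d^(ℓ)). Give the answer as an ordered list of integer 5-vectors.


Interval decomposition of M: I[1,1], I[1,4], I[2,3], I[4,4], I[4,5]^2.
HN type (ℓ=6): μ^(1)=17; μ^(2)=7/2; μ^(3)=-1; μ^(4)=-7; μ^(5)=-10; μ^(6)=-13

((0, 0, 1, 0, 2); (0, 0, 1, 1, 0); (1, 0, 0, 0, 0); (1, 1, 0, 0, 0); (0, 0, 0, 3, 0); (0, 1, 0, 0, 0))


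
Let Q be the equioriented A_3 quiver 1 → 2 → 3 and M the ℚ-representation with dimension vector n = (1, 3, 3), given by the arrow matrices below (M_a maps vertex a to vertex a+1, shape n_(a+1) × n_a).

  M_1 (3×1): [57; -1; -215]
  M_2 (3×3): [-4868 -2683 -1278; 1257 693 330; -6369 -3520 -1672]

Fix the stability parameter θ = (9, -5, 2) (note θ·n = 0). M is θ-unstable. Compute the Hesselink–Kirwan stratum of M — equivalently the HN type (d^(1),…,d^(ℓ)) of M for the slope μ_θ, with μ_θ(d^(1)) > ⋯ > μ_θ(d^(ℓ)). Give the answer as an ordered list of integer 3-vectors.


Barcode: M ≅ I[1,3], I[2,2], I[2,3], I[3,3]. HN layers by μ_θ (2 steps, strictly decreasing):
  μ^(1)=2; μ^(2)=-5

((1, 1, 3); (0, 2, 0))


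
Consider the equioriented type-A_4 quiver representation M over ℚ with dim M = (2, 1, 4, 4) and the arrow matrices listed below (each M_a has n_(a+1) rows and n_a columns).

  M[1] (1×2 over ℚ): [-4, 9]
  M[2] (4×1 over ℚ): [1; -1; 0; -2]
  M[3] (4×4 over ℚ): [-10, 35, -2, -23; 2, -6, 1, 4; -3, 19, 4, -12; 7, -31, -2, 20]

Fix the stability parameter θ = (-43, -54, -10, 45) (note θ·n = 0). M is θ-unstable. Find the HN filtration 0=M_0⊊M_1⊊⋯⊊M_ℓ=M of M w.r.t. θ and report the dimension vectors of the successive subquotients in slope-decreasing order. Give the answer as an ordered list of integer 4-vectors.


Interval decomposition of M: I[1,1], I[1,4], I[3,3], I[3,4]^2, I[4,4].
HN type (ℓ=4): μ^(1)=45; μ^(2)=-10; μ^(3)=-43; μ^(4)=-97/2

((0, 0, 0, 4); (0, 0, 4, 0); (1, 0, 0, 0); (1, 1, 0, 0))


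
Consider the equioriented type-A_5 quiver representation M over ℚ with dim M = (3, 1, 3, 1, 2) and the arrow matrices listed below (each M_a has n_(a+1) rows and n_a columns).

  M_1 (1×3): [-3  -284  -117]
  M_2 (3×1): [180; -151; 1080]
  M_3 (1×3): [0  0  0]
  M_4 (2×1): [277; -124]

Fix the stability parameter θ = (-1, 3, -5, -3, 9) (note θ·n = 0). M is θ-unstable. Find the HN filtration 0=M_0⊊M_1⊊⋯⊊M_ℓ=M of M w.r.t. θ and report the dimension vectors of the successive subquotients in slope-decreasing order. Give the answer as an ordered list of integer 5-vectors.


Barcode: M ≅ I[1,1]^2, I[1,3], I[3,3]^2, I[4,5], I[5,5]. HN layers by μ_θ (4 steps, strictly decreasing):
  μ^(1)=9; μ^(2)=-1; μ^(3)=-3; μ^(4)=-5

((0, 0, 0, 0, 2); (3, 1, 1, 0, 0); (0, 0, 0, 1, 0); (0, 0, 2, 0, 0))


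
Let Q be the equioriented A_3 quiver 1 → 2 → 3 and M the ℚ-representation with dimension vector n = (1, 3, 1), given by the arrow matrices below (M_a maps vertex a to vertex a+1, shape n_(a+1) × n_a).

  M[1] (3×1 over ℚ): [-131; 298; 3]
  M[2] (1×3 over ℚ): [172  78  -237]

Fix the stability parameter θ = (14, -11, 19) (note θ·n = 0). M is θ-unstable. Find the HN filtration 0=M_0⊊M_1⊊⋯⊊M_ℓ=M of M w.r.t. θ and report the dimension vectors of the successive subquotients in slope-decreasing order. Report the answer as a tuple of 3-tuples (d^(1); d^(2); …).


Via rank(M_{q-1}∘⋯∘M_p): M ≅ I[1,3], I[2,2]^2.
μ_θ-semistable layers: μ^(1)=19; μ^(2)=3/2; μ^(3)=-11

((0, 0, 1); (1, 1, 0); (0, 2, 0))


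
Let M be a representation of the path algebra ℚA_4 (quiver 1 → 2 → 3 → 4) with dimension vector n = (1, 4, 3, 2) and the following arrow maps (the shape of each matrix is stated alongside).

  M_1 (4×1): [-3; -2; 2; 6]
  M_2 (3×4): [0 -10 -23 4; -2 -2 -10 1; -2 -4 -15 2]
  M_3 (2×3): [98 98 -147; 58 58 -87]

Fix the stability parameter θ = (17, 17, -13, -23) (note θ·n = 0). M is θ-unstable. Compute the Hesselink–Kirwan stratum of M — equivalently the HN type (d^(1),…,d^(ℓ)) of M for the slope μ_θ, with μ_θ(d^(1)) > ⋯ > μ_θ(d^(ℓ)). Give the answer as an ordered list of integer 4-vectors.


Via rank(M_{q-1}∘⋯∘M_p): M ≅ I[1,3], I[2,2], I[2,3], I[2,4], I[4,4].
μ_θ-semistable layers: μ^(1)=17; μ^(2)=7; μ^(3)=2; μ^(4)=-19/3; μ^(5)=-23

((0, 1, 0, 0); (1, 1, 1, 0); (0, 1, 1, 0); (0, 1, 1, 1); (0, 0, 0, 1))


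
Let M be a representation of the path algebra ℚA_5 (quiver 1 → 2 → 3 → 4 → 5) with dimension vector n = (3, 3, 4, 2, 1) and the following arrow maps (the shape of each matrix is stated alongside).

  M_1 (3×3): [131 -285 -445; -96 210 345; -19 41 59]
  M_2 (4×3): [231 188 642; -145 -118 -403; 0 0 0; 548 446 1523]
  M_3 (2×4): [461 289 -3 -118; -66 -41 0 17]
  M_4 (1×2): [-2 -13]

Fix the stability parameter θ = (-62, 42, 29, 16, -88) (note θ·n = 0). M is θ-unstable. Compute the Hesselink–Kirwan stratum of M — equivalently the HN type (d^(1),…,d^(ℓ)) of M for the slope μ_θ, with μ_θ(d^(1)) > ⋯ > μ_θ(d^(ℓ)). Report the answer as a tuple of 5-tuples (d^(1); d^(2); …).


Interval decomposition of M: I[1,1], I[1,2], I[1,5], I[2,4], I[3,3]^2.
HN type (ℓ=4): μ^(1)=42; μ^(2)=29; μ^(3)=-1/4; μ^(4)=-62

((0, 1, 0, 0, 0); (0, 1, 3, 1, 0); (0, 1, 1, 1, 1); (3, 0, 0, 0, 0))


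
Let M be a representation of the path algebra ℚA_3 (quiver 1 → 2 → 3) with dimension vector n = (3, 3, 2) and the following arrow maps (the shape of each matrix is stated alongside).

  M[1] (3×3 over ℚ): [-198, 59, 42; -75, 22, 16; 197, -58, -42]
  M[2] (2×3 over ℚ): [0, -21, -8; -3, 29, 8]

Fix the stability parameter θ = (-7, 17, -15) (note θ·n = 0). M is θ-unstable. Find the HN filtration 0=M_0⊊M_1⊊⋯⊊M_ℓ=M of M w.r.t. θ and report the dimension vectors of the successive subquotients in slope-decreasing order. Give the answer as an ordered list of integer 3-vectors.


Barcode: M ≅ I[1,2], I[1,3]^2. HN layers by μ_θ (3 steps, strictly decreasing):
  μ^(1)=17; μ^(2)=1; μ^(3)=-7

((0, 1, 0); (0, 2, 2); (3, 0, 0))


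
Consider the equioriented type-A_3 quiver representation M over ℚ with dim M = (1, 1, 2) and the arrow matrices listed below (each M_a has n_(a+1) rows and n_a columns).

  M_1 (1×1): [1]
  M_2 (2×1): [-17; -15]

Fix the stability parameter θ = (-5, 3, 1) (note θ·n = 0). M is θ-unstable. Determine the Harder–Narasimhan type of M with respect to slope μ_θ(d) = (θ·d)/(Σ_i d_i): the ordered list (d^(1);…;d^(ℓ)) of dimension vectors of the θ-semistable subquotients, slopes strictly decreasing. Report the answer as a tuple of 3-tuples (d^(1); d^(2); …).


Via rank(M_{q-1}∘⋯∘M_p): M ≅ I[1,3], I[3,3].
μ_θ-semistable layers: μ^(1)=2; μ^(2)=1; μ^(3)=-5

((0, 1, 1); (0, 0, 1); (1, 0, 0))


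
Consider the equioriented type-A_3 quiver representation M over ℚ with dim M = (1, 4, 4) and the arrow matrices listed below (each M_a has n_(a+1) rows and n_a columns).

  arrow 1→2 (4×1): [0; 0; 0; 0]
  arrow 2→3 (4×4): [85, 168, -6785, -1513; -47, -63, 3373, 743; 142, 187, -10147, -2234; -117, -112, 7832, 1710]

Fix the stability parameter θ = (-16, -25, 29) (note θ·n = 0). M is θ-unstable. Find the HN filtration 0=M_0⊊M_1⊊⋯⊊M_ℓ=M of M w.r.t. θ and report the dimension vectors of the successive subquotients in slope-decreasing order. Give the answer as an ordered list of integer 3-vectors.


Via rank(M_{q-1}∘⋯∘M_p): M ≅ I[1,1], I[2,3]^4.
μ_θ-semistable layers: μ^(1)=29; μ^(2)=-16; μ^(3)=-25

((0, 0, 4); (1, 0, 0); (0, 4, 0))


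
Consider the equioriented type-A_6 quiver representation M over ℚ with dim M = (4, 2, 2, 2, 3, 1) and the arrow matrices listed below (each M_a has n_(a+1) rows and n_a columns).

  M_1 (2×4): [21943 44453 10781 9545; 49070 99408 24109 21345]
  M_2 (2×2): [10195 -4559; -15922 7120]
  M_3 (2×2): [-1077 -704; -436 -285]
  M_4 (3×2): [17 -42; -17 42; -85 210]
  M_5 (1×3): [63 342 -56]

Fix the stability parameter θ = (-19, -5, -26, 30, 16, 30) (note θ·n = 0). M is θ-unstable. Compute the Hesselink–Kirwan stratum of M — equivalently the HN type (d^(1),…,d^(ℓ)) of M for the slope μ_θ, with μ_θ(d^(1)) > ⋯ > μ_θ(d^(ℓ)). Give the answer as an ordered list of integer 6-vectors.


Via rank(M_{q-1}∘⋯∘M_p): M ≅ I[1,1]^2, I[1,4], I[1,6], I[5,5]^2.
μ_θ-semistable layers: μ^(1)=30; μ^(2)=23; μ^(3)=16; μ^(4)=-31/2; μ^(5)=-19

((0, 0, 0, 1, 0, 1); (0, 0, 0, 1, 1, 0); (0, 0, 0, 0, 2, 0); (0, 2, 2, 0, 0, 0); (4, 0, 0, 0, 0, 0))


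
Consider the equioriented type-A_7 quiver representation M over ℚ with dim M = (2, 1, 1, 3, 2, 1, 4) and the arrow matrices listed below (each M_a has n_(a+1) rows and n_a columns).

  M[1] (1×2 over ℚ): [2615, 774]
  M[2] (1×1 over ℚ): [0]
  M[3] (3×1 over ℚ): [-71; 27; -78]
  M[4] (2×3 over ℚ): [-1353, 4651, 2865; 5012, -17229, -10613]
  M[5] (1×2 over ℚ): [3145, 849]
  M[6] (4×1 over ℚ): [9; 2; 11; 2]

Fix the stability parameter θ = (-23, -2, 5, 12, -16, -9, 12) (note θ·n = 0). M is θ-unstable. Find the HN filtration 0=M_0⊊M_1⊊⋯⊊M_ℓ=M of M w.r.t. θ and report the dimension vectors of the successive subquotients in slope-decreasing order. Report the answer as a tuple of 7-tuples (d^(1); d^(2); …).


Barcode: M ≅ I[1,1], I[1,2], I[3,7], I[4,4], I[4,5], I[7,7]^3. HN layers by μ_θ (3 steps, strictly decreasing):
  μ^(1)=12; μ^(2)=-2; μ^(3)=-23

((0, 0, 0, 1, 0, 0, 4); (0, 1, 1, 2, 2, 1, 0); (2, 0, 0, 0, 0, 0, 0))


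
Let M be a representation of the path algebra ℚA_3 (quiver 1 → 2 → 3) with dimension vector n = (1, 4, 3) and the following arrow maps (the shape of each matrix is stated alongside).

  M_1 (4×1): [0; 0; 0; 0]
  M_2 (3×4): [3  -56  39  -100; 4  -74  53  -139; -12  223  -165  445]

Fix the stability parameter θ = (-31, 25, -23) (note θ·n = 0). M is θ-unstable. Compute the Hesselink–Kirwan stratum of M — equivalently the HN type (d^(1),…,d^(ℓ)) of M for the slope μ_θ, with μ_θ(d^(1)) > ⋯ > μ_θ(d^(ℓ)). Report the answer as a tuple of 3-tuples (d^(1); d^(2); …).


Via rank(M_{q-1}∘⋯∘M_p): M ≅ I[1,1], I[2,2], I[2,3]^3.
μ_θ-semistable layers: μ^(1)=25; μ^(2)=1; μ^(3)=-31

((0, 1, 0); (0, 3, 3); (1, 0, 0))
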